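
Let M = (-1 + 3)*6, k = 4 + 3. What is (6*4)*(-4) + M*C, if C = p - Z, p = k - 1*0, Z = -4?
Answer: 36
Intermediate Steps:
k = 7
M = 12 (M = 2*6 = 12)
p = 7 (p = 7 - 1*0 = 7 + 0 = 7)
C = 11 (C = 7 - 1*(-4) = 7 + 4 = 11)
(6*4)*(-4) + M*C = (6*4)*(-4) + 12*11 = 24*(-4) + 132 = -96 + 132 = 36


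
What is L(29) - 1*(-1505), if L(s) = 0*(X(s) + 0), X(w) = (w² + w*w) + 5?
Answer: 1505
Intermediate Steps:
X(w) = 5 + 2*w² (X(w) = (w² + w²) + 5 = 2*w² + 5 = 5 + 2*w²)
L(s) = 0 (L(s) = 0*((5 + 2*s²) + 0) = 0*(5 + 2*s²) = 0)
L(29) - 1*(-1505) = 0 - 1*(-1505) = 0 + 1505 = 1505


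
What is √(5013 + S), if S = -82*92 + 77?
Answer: I*√2454 ≈ 49.538*I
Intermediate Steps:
S = -7467 (S = -7544 + 77 = -7467)
√(5013 + S) = √(5013 - 7467) = √(-2454) = I*√2454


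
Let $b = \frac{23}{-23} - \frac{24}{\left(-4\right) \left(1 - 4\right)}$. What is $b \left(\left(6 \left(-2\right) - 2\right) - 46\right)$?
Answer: $180$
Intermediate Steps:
$b = -3$ ($b = 23 \left(- \frac{1}{23}\right) - \frac{24}{\left(-4\right) \left(-3\right)} = -1 - \frac{24}{12} = -1 - 2 = -3$)
$b \left(\left(6 \left(-2\right) - 2\right) - 46\right) = - 3 \left(\left(6 \left(-2\right) - 2\right) - 46\right) = - 3 \left(\left(-12 - 2\right) - 46\right) = - 3 \left(-14 - 46\right) = \left(-3\right) \left(-60\right) = 180$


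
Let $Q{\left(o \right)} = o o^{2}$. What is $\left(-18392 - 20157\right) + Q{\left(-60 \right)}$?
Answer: $-254549$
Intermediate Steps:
$Q{\left(o \right)} = o^{3}$
$\left(-18392 - 20157\right) + Q{\left(-60 \right)} = \left(-18392 - 20157\right) + \left(-60\right)^{3} = -38549 - 216000 = -254549$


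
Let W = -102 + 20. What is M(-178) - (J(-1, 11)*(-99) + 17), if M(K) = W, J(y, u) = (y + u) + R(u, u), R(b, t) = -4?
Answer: 495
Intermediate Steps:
J(y, u) = -4 + u + y (J(y, u) = (y + u) - 4 = (u + y) - 4 = -4 + u + y)
W = -82
M(K) = -82
M(-178) - (J(-1, 11)*(-99) + 17) = -82 - ((-4 + 11 - 1)*(-99) + 17) = -82 - (6*(-99) + 17) = -82 - (-594 + 17) = -82 - 1*(-577) = -82 + 577 = 495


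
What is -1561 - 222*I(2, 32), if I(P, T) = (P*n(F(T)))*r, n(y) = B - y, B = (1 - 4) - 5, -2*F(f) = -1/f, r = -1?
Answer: -81919/16 ≈ -5119.9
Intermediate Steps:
F(f) = 1/(2*f) (F(f) = -(-1)/(2*f) = 1/(2*f))
B = -8 (B = -3 - 5 = -8)
n(y) = -8 - y
I(P, T) = -P*(-8 - 1/(2*T)) (I(P, T) = (P*(-8 - 1/(2*T)))*(-1) = -P*(-8 - 1/(2*T)))
-1561 - 222*I(2, 32) = -1561 - 222*(8*2 + (1/2)*2/32) = -1561 - 222*(16 + (1/2)*2*(1/32)) = -1561 - 222*(16 + 1/32) = -1561 - 222*513/32 = -1561 - 56943/16 = -81919/16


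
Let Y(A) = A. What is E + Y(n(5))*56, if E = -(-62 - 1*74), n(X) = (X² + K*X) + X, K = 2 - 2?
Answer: 1816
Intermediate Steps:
K = 0
n(X) = X + X² (n(X) = (X² + 0*X) + X = (X² + 0) + X = X² + X = X + X²)
E = 136 (E = -(-62 - 74) = -1*(-136) = 136)
E + Y(n(5))*56 = 136 + (5*(1 + 5))*56 = 136 + (5*6)*56 = 136 + 30*56 = 136 + 1680 = 1816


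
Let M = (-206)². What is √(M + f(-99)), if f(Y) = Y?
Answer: √42337 ≈ 205.76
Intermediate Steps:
M = 42436
√(M + f(-99)) = √(42436 - 99) = √42337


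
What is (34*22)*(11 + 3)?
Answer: 10472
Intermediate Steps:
(34*22)*(11 + 3) = 748*14 = 10472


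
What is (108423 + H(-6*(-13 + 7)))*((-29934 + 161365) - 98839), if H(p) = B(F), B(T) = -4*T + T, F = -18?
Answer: 3535482384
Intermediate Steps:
B(T) = -3*T
H(p) = 54 (H(p) = -3*(-18) = 54)
(108423 + H(-6*(-13 + 7)))*((-29934 + 161365) - 98839) = (108423 + 54)*((-29934 + 161365) - 98839) = 108477*(131431 - 98839) = 108477*32592 = 3535482384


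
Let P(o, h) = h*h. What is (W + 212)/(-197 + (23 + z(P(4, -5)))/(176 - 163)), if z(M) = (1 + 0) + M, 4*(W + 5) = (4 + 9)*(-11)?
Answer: -8905/10048 ≈ -0.88625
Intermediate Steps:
P(o, h) = h²
W = -163/4 (W = -5 + ((4 + 9)*(-11))/4 = -5 + (13*(-11))/4 = -5 + (¼)*(-143) = -5 - 143/4 = -163/4 ≈ -40.750)
z(M) = 1 + M
(W + 212)/(-197 + (23 + z(P(4, -5)))/(176 - 163)) = (-163/4 + 212)/(-197 + (23 + (1 + (-5)²))/(176 - 163)) = 685/(4*(-197 + (23 + (1 + 25))/13)) = 685/(4*(-197 + (23 + 26)*(1/13))) = 685/(4*(-197 + 49*(1/13))) = 685/(4*(-197 + 49/13)) = 685/(4*(-2512/13)) = (685/4)*(-13/2512) = -8905/10048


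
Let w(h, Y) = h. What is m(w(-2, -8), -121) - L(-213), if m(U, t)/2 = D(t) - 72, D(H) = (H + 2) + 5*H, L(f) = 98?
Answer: -1690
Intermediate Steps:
D(H) = 2 + 6*H (D(H) = (2 + H) + 5*H = 2 + 6*H)
m(U, t) = -140 + 12*t (m(U, t) = 2*((2 + 6*t) - 72) = 2*(-70 + 6*t) = -140 + 12*t)
m(w(-2, -8), -121) - L(-213) = (-140 + 12*(-121)) - 1*98 = (-140 - 1452) - 98 = -1592 - 98 = -1690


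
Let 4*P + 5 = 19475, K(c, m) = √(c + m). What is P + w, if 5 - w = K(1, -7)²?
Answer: 9757/2 ≈ 4878.5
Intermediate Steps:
P = 9735/2 (P = -5/4 + (¼)*19475 = -5/4 + 19475/4 = 9735/2 ≈ 4867.5)
w = 11 (w = 5 - (√(1 - 7))² = 5 - (√(-6))² = 5 - (I*√6)² = 5 - 1*(-6) = 5 + 6 = 11)
P + w = 9735/2 + 11 = 9757/2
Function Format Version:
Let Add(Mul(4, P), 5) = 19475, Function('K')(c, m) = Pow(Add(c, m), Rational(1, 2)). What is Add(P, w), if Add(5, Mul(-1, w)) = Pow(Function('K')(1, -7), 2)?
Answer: Rational(9757, 2) ≈ 4878.5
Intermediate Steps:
P = Rational(9735, 2) (P = Add(Rational(-5, 4), Mul(Rational(1, 4), 19475)) = Add(Rational(-5, 4), Rational(19475, 4)) = Rational(9735, 2) ≈ 4867.5)
w = 11 (w = Add(5, Mul(-1, Pow(Pow(Add(1, -7), Rational(1, 2)), 2))) = Add(5, Mul(-1, Pow(Pow(-6, Rational(1, 2)), 2))) = Add(5, Mul(-1, Pow(Mul(I, Pow(6, Rational(1, 2))), 2))) = Add(5, Mul(-1, -6)) = Add(5, 6) = 11)
Add(P, w) = Add(Rational(9735, 2), 11) = Rational(9757, 2)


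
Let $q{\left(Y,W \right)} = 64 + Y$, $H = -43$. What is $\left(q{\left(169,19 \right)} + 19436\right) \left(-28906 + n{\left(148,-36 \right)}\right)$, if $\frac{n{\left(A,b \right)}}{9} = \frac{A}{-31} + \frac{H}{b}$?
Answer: $- \frac{70579039791}{124} \approx -5.6919 \cdot 10^{8}$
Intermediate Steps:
$n{\left(A,b \right)} = - \frac{387}{b} - \frac{9 A}{31}$ ($n{\left(A,b \right)} = 9 \left(\frac{A}{-31} - \frac{43}{b}\right) = 9 \left(A \left(- \frac{1}{31}\right) - \frac{43}{b}\right) = 9 \left(- \frac{A}{31} - \frac{43}{b}\right) = 9 \left(- \frac{43}{b} - \frac{A}{31}\right) = - \frac{387}{b} - \frac{9 A}{31}$)
$\left(q{\left(169,19 \right)} + 19436\right) \left(-28906 + n{\left(148,-36 \right)}\right) = \left(\left(64 + 169\right) + 19436\right) \left(-28906 - \left(\frac{1332}{31} + \frac{387}{-36}\right)\right) = \left(233 + 19436\right) \left(-28906 - \frac{3995}{124}\right) = 19669 \left(-28906 + \left(\frac{43}{4} - \frac{1332}{31}\right)\right) = 19669 \left(-28906 - \frac{3995}{124}\right) = 19669 \left(- \frac{3588339}{124}\right) = - \frac{70579039791}{124}$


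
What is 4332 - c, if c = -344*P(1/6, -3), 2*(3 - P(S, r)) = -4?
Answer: 6052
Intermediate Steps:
P(S, r) = 5 (P(S, r) = 3 - ½*(-4) = 3 + 2 = 5)
c = -1720 (c = -344*5 = -1720)
4332 - c = 4332 - 1*(-1720) = 4332 + 1720 = 6052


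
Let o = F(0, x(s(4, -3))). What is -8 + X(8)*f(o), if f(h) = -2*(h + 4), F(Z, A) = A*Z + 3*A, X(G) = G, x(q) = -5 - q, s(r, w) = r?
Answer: 360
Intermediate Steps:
F(Z, A) = 3*A + A*Z
o = -27 (o = (-5 - 1*4)*(3 + 0) = (-5 - 4)*3 = -9*3 = -27)
f(h) = -8 - 2*h (f(h) = -2*(4 + h) = -8 - 2*h)
-8 + X(8)*f(o) = -8 + 8*(-8 - 2*(-27)) = -8 + 8*(-8 + 54) = -8 + 8*46 = -8 + 368 = 360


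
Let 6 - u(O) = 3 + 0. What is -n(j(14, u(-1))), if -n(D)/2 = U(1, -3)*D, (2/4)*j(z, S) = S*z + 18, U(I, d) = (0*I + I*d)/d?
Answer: 240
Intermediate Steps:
u(O) = 3 (u(O) = 6 - (3 + 0) = 6 - 1*3 = 6 - 3 = 3)
U(I, d) = I (U(I, d) = (0 + I*d)/d = (I*d)/d = I)
j(z, S) = 36 + 2*S*z (j(z, S) = 2*(S*z + 18) = 2*(18 + S*z) = 36 + 2*S*z)
n(D) = -2*D
-n(j(14, u(-1))) = -(-2)*(36 + 2*3*14) = -(-2)*(36 + 84) = -(-2)*120 = -1*(-240) = 240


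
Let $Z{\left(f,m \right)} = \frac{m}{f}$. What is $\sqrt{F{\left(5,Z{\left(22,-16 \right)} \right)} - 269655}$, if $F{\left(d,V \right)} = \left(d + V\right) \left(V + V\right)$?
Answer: $\frac{i \sqrt{32629007}}{11} \approx 519.29 i$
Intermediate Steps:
$F{\left(d,V \right)} = 2 V \left(V + d\right)$ ($F{\left(d,V \right)} = \left(V + d\right) 2 V = 2 V \left(V + d\right)$)
$\sqrt{F{\left(5,Z{\left(22,-16 \right)} \right)} - 269655} = \sqrt{2 \left(- \frac{16}{22}\right) \left(- \frac{16}{22} + 5\right) - 269655} = \sqrt{2 \left(\left(-16\right) \frac{1}{22}\right) \left(\left(-16\right) \frac{1}{22} + 5\right) - 269655} = \sqrt{2 \left(- \frac{8}{11}\right) \left(- \frac{8}{11} + 5\right) - 269655} = \sqrt{2 \left(- \frac{8}{11}\right) \frac{47}{11} - 269655} = \sqrt{- \frac{752}{121} - 269655} = \sqrt{- \frac{32629007}{121}} = \frac{i \sqrt{32629007}}{11}$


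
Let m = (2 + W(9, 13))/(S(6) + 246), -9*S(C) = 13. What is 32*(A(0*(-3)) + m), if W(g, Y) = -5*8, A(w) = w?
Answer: -10944/2201 ≈ -4.9723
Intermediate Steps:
S(C) = -13/9 (S(C) = -⅑*13 = -13/9)
W(g, Y) = -40
m = -342/2201 (m = (2 - 40)/(-13/9 + 246) = -38/2201/9 = -38*9/2201 = -342/2201 ≈ -0.15538)
32*(A(0*(-3)) + m) = 32*(0*(-3) - 342/2201) = 32*(0 - 342/2201) = 32*(-342/2201) = -10944/2201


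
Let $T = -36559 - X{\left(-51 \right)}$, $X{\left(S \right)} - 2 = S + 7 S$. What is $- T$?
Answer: $36153$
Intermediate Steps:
$X{\left(S \right)} = 2 + 8 S$ ($X{\left(S \right)} = 2 + \left(S + 7 S\right) = 2 + 8 S$)
$T = -36153$ ($T = -36559 - \left(2 + 8 \left(-51\right)\right) = -36559 - \left(2 - 408\right) = -36559 - -406 = -36559 + 406 = -36153$)
$- T = \left(-1\right) \left(-36153\right) = 36153$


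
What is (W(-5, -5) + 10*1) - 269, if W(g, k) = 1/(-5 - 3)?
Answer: -2073/8 ≈ -259.13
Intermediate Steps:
W(g, k) = -⅛ (W(g, k) = 1/(-8) = -⅛)
(W(-5, -5) + 10*1) - 269 = (-⅛ + 10*1) - 269 = (-⅛ + 10) - 269 = 79/8 - 269 = -2073/8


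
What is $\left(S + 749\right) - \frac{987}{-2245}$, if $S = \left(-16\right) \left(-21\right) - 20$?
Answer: $\frac{2391912}{2245} \approx 1065.4$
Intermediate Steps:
$S = 316$ ($S = 336 - 20 = 316$)
$\left(S + 749\right) - \frac{987}{-2245} = \left(316 + 749\right) - \frac{987}{-2245} = 1065 - - \frac{987}{2245} = 1065 + \frac{987}{2245} = \frac{2391912}{2245}$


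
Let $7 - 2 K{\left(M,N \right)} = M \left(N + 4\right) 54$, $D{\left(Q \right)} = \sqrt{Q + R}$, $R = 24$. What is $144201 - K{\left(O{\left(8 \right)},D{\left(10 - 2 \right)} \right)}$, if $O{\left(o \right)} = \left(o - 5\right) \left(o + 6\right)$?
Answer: $\frac{297467}{2} + 4536 \sqrt{2} \approx 1.5515 \cdot 10^{5}$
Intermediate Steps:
$O{\left(o \right)} = \left(-5 + o\right) \left(6 + o\right)$
$D{\left(Q \right)} = \sqrt{24 + Q}$ ($D{\left(Q \right)} = \sqrt{Q + 24} = \sqrt{24 + Q}$)
$K{\left(M,N \right)} = \frac{7}{2} - 27 M \left(4 + N\right)$ ($K{\left(M,N \right)} = \frac{7}{2} - \frac{M \left(N + 4\right) 54}{2} = \frac{7}{2} - \frac{M \left(4 + N\right) 54}{2} = \frac{7}{2} - \frac{54 M \left(4 + N\right)}{2} = \frac{7}{2} - 27 M \left(4 + N\right)$)
$144201 - K{\left(O{\left(8 \right)},D{\left(10 - 2 \right)} \right)} = 144201 - \left(\frac{7}{2} - 108 \left(-30 + 8 + 8^{2}\right) - 27 \left(-30 + 8 + 8^{2}\right) \sqrt{24 + \left(10 - 2\right)}\right) = 144201 - \left(\frac{7}{2} - 108 \left(-30 + 8 + 64\right) - 27 \left(-30 + 8 + 64\right) \sqrt{24 + \left(10 - 2\right)}\right) = 144201 - \left(\frac{7}{2} - 4536 - 1134 \sqrt{24 + 8}\right) = 144201 - \left(\frac{7}{2} - 4536 - 1134 \sqrt{32}\right) = 144201 - \left(\frac{7}{2} - 4536 - 1134 \cdot 4 \sqrt{2}\right) = 144201 - \left(\frac{7}{2} - 4536 - 4536 \sqrt{2}\right) = 144201 - \left(- \frac{9065}{2} - 4536 \sqrt{2}\right) = 144201 + \left(\frac{9065}{2} + 4536 \sqrt{2}\right) = \frac{297467}{2} + 4536 \sqrt{2}$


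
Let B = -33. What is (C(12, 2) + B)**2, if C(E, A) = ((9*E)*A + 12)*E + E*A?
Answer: 7436529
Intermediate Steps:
C(E, A) = A*E + E*(12 + 9*A*E) (C(E, A) = (9*A*E + 12)*E + A*E = (12 + 9*A*E)*E + A*E = E*(12 + 9*A*E) + A*E = A*E + E*(12 + 9*A*E))
(C(12, 2) + B)**2 = (12*(12 + 2 + 9*2*12) - 33)**2 = (12*(12 + 2 + 216) - 33)**2 = (12*230 - 33)**2 = (2760 - 33)**2 = 2727**2 = 7436529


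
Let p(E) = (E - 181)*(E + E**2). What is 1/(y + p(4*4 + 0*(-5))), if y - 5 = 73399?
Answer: 1/28524 ≈ 3.5058e-5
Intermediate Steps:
y = 73404 (y = 5 + 73399 = 73404)
p(E) = (-181 + E)*(E + E**2)
1/(y + p(4*4 + 0*(-5))) = 1/(73404 + (4*4 + 0*(-5))*(-181 + (4*4 + 0*(-5))**2 - 180*(4*4 + 0*(-5)))) = 1/(73404 + (16 + 0)*(-181 + (16 + 0)**2 - 180*(16 + 0))) = 1/(73404 + 16*(-181 + 16**2 - 180*16)) = 1/(73404 + 16*(-181 + 256 - 2880)) = 1/(73404 + 16*(-2805)) = 1/(73404 - 44880) = 1/28524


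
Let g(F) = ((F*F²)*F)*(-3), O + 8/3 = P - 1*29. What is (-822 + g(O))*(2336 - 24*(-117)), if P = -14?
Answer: -1812218622920/27 ≈ -6.7119e+10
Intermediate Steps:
O = -137/3 (O = -8/3 + (-14 - 1*29) = -8/3 + (-14 - 29) = -8/3 - 43 = -137/3 ≈ -45.667)
g(F) = -3*F⁴ (g(F) = (F³*F)*(-3) = F⁴*(-3) = -3*F⁴)
(-822 + g(O))*(2336 - 24*(-117)) = (-822 - 3*(-137/3)⁴)*(2336 - 24*(-117)) = (-822 - 3*352275361/81)*(2336 + 2808) = (-822 - 352275361/27)*5144 = -352297555/27*5144 = -1812218622920/27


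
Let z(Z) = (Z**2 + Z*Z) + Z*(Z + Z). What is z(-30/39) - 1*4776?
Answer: -806744/169 ≈ -4773.6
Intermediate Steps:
z(Z) = 4*Z**2 (z(Z) = (Z**2 + Z**2) + Z*(2*Z) = 2*Z**2 + 2*Z**2 = 4*Z**2)
z(-30/39) - 1*4776 = 4*(-30/39)**2 - 1*4776 = 4*(-30*1/39)**2 - 4776 = 4*(-10/13)**2 - 4776 = 4*(100/169) - 4776 = 400/169 - 4776 = -806744/169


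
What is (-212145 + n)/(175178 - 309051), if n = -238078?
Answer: 450223/133873 ≈ 3.3631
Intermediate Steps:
(-212145 + n)/(175178 - 309051) = (-212145 - 238078)/(175178 - 309051) = -450223/(-133873) = -450223*(-1/133873) = 450223/133873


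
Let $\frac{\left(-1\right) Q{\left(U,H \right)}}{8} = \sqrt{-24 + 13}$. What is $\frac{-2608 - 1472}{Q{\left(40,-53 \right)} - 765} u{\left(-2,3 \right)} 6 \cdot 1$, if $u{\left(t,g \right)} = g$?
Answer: $\frac{56181600}{585929} - \frac{587520 i \sqrt{11}}{585929} \approx 95.885 - 3.3256 i$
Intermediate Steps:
$Q{\left(U,H \right)} = - 8 i \sqrt{11}$ ($Q{\left(U,H \right)} = - 8 \sqrt{-24 + 13} = - 8 \sqrt{-11} = - 8 i \sqrt{11}$)
$\frac{-2608 - 1472}{Q{\left(40,-53 \right)} - 765} u{\left(-2,3 \right)} 6 \cdot 1 = \frac{-2608 - 1472}{- 8 i \sqrt{11} - 765} \cdot 3 \cdot 6 \cdot 1 = - \frac{4080}{-765 - 8 i \sqrt{11}} \cdot 18 \cdot 1 = - \frac{4080}{-765 - 8 i \sqrt{11}} \cdot 18 = - \frac{73440}{-765 - 8 i \sqrt{11}}$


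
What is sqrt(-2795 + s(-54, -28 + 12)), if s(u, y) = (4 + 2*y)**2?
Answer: I*sqrt(2011) ≈ 44.844*I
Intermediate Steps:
sqrt(-2795 + s(-54, -28 + 12)) = sqrt(-2795 + 4*(2 + (-28 + 12))**2) = sqrt(-2795 + 4*(2 - 16)**2) = sqrt(-2795 + 4*(-14)**2) = sqrt(-2795 + 4*196) = sqrt(-2795 + 784) = sqrt(-2011) = I*sqrt(2011)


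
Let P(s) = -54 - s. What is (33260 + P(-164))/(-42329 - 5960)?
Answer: -33370/48289 ≈ -0.69105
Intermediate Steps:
(33260 + P(-164))/(-42329 - 5960) = (33260 + (-54 - 1*(-164)))/(-42329 - 5960) = (33260 + (-54 + 164))/(-48289) = (33260 + 110)*(-1/48289) = 33370*(-1/48289) = -33370/48289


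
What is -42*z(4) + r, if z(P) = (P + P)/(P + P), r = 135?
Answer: 93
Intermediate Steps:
z(P) = 1 (z(P) = (2*P)/((2*P)) = (2*P)*(1/(2*P)) = 1)
-42*z(4) + r = -42*1 + 135 = -42 + 135 = 93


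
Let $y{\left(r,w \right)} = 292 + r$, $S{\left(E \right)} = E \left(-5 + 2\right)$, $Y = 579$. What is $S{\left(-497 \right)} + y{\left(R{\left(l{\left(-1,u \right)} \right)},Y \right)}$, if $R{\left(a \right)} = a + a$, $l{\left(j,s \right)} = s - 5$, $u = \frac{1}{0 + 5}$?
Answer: $\frac{8867}{5} \approx 1773.4$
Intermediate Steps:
$u = \frac{1}{5} \approx 0.2$
$l{\left(j,s \right)} = -5 + s$
$R{\left(a \right)} = 2 a$
$S{\left(E \right)} = - 3 E$ ($S{\left(E \right)} = E \left(-3\right) = - 3 E$)
$S{\left(-497 \right)} + y{\left(R{\left(l{\left(-1,u \right)} \right)},Y \right)} = \left(-3\right) \left(-497\right) + \left(292 + 2 \left(-5 + \frac{1}{5}\right)\right) = 1491 + \left(292 + 2 \left(- \frac{24}{5}\right)\right) = 1491 + \left(292 - \frac{48}{5}\right) = 1491 + \frac{1412}{5} = \frac{8867}{5}$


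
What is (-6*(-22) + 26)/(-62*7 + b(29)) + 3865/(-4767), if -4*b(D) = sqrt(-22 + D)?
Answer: -267905263/228035801 + 632*sqrt(7)/3013689 ≈ -1.1743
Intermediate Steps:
b(D) = -sqrt(-22 + D)/4
(-6*(-22) + 26)/(-62*7 + b(29)) + 3865/(-4767) = (-6*(-22) + 26)/(-62*7 - sqrt(-22 + 29)/4) + 3865/(-4767) = (132 + 26)/(-434 - sqrt(7)/4) + 3865*(-1/4767) = 158/(-434 - sqrt(7)/4) - 3865/4767 = -3865/4767 + 158/(-434 - sqrt(7)/4)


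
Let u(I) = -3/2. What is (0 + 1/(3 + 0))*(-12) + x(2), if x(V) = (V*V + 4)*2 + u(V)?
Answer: 21/2 ≈ 10.500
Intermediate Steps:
u(I) = -3/2 (u(I) = -3*½ = -3/2)
x(V) = 13/2 + 2*V² (x(V) = (V*V + 4)*2 - 3/2 = (V² + 4)*2 - 3/2 = (4 + V²)*2 - 3/2 = (8 + 2*V²) - 3/2 = 13/2 + 2*V²)
(0 + 1/(3 + 0))*(-12) + x(2) = (0 + 1/(3 + 0))*(-12) + (13/2 + 2*2²) = (0 + 1/3)*(-12) + (13/2 + 2*4) = (0 + ⅓)*(-12) + (13/2 + 8) = (⅓)*(-12) + 29/2 = -4 + 29/2 = 21/2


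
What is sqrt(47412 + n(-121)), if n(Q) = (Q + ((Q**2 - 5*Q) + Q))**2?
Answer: 2*sqrt(56291857) ≈ 15006.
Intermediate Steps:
n(Q) = (Q**2 - 3*Q)**2 (n(Q) = (Q + (Q**2 - 4*Q))**2 = (Q**2 - 3*Q)**2)
sqrt(47412 + n(-121)) = sqrt(47412 + (-121)**2*(-3 - 121)**2) = sqrt(47412 + 14641*(-124)**2) = sqrt(47412 + 14641*15376) = sqrt(47412 + 225120016) = sqrt(225167428) = 2*sqrt(56291857)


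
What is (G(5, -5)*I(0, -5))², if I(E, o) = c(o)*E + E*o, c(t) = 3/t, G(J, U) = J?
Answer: 0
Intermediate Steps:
I(E, o) = E*o + 3*E/o (I(E, o) = (3/o)*E + E*o = 3*E/o + E*o = E*o + 3*E/o)
(G(5, -5)*I(0, -5))² = (5*(0*(3 + (-5)²)/(-5)))² = (5*(0*(-⅕)*(3 + 25)))² = (5*(0*(-⅕)*28))² = (5*0)² = 0² = 0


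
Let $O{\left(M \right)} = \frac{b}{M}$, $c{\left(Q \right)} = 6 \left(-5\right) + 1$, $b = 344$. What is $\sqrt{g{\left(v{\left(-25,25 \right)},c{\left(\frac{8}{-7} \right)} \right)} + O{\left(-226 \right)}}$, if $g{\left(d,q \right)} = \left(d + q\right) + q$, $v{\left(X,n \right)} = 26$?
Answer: $\frac{2 i \sqrt{107011}}{113} \approx 5.7898 i$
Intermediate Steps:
$c{\left(Q \right)} = -29$ ($c{\left(Q \right)} = -30 + 1 = -29$)
$O{\left(M \right)} = \frac{344}{M}$
$g{\left(d,q \right)} = d + 2 q$
$\sqrt{g{\left(v{\left(-25,25 \right)},c{\left(\frac{8}{-7} \right)} \right)} + O{\left(-226 \right)}} = \sqrt{\left(26 + 2 \left(-29\right)\right) + \frac{344}{-226}} = \sqrt{\left(26 - 58\right) + 344 \left(- \frac{1}{226}\right)} = \sqrt{-32 - \frac{172}{113}} = \sqrt{- \frac{3788}{113}} = \frac{2 i \sqrt{107011}}{113}$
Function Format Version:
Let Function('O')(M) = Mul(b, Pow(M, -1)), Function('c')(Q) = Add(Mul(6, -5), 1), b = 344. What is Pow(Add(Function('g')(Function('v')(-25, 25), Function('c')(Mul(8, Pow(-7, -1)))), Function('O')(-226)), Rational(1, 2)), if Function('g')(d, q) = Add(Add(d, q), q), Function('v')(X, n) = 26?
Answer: Mul(Rational(2, 113), I, Pow(107011, Rational(1, 2))) ≈ Mul(5.7898, I)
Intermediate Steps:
Function('c')(Q) = -29 (Function('c')(Q) = Add(-30, 1) = -29)
Function('O')(M) = Mul(344, Pow(M, -1))
Function('g')(d, q) = Add(d, Mul(2, q))
Pow(Add(Function('g')(Function('v')(-25, 25), Function('c')(Mul(8, Pow(-7, -1)))), Function('O')(-226)), Rational(1, 2)) = Pow(Add(Add(26, Mul(2, -29)), Mul(344, Pow(-226, -1))), Rational(1, 2)) = Pow(Add(Add(26, -58), Mul(344, Rational(-1, 226))), Rational(1, 2)) = Pow(Add(-32, Rational(-172, 113)), Rational(1, 2)) = Pow(Rational(-3788, 113), Rational(1, 2)) = Mul(Rational(2, 113), I, Pow(107011, Rational(1, 2)))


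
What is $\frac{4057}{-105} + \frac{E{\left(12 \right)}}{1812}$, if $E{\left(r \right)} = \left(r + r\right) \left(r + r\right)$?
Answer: $- \frac{607567}{15855} \approx -38.32$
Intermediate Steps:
$E{\left(r \right)} = 4 r^{2}$ ($E{\left(r \right)} = 2 r 2 r = 4 r^{2}$)
$\frac{4057}{-105} + \frac{E{\left(12 \right)}}{1812} = \frac{4057}{-105} + \frac{4 \cdot 12^{2}}{1812} = 4057 \left(- \frac{1}{105}\right) + 4 \cdot 144 \cdot \frac{1}{1812} = - \frac{4057}{105} + 576 \cdot \frac{1}{1812} = - \frac{4057}{105} + \frac{48}{151} = - \frac{607567}{15855}$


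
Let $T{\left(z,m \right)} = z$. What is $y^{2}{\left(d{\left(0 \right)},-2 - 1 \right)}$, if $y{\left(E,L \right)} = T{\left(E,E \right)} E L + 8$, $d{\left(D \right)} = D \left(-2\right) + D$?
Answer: $64$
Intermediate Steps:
$d{\left(D \right)} = - D$ ($d{\left(D \right)} = - 2 D + D = - D$)
$y{\left(E,L \right)} = 8 + L E^{2}$ ($y{\left(E,L \right)} = E E L + 8 = E^{2} L + 8 = L E^{2} + 8 = 8 + L E^{2}$)
$y^{2}{\left(d{\left(0 \right)},-2 - 1 \right)} = \left(8 + \left(-2 - 1\right) \left(\left(-1\right) 0\right)^{2}\right)^{2} = \left(8 + \left(-2 - 1\right) 0^{2}\right)^{2} = \left(8 - 0\right)^{2} = \left(8 + 0\right)^{2} = 8^{2} = 64$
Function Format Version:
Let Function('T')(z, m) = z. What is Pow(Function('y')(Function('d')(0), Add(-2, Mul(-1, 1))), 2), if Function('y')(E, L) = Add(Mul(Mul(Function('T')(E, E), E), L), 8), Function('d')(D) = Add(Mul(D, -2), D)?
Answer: 64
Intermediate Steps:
Function('d')(D) = Mul(-1, D) (Function('d')(D) = Add(Mul(-2, D), D) = Mul(-1, D))
Function('y')(E, L) = Add(8, Mul(L, Pow(E, 2))) (Function('y')(E, L) = Add(Mul(Mul(E, E), L), 8) = Add(Mul(Pow(E, 2), L), 8) = Add(Mul(L, Pow(E, 2)), 8) = Add(8, Mul(L, Pow(E, 2))))
Pow(Function('y')(Function('d')(0), Add(-2, Mul(-1, 1))), 2) = Pow(Add(8, Mul(Add(-2, Mul(-1, 1)), Pow(Mul(-1, 0), 2))), 2) = Pow(Add(8, Mul(Add(-2, -1), Pow(0, 2))), 2) = Pow(Add(8, Mul(-3, 0)), 2) = Pow(Add(8, 0), 2) = Pow(8, 2) = 64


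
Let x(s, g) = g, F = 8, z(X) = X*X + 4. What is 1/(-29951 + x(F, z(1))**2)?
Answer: -1/29926 ≈ -3.3416e-5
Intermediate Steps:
z(X) = 4 + X**2 (z(X) = X**2 + 4 = 4 + X**2)
1/(-29951 + x(F, z(1))**2) = 1/(-29951 + (4 + 1**2)**2) = 1/(-29951 + (4 + 1)**2) = 1/(-29951 + 5**2) = 1/(-29951 + 25) = 1/(-29926) = -1/29926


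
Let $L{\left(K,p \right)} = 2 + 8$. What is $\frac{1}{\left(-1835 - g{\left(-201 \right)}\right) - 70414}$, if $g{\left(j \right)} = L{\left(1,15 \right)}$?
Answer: $- \frac{1}{72259} \approx -1.3839 \cdot 10^{-5}$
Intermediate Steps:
$L{\left(K,p \right)} = 10$
$g{\left(j \right)} = 10$
$\frac{1}{\left(-1835 - g{\left(-201 \right)}\right) - 70414} = \frac{1}{\left(-1835 - 10\right) - 70414} = \frac{1}{-1845 - 70414} = \frac{1}{-72259} = - \frac{1}{72259}$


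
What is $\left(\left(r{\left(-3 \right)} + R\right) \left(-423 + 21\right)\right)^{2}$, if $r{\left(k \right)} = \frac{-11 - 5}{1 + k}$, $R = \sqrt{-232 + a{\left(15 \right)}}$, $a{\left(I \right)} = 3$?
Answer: $-26664660 + 2585664 i \sqrt{229} \approx -2.6665 \cdot 10^{7} + 3.9128 \cdot 10^{7} i$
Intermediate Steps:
$R = i \sqrt{229}$ ($R = \sqrt{-232 + 3} = \sqrt{-229} = i \sqrt{229} \approx 15.133 i$)
$r{\left(k \right)} = - \frac{16}{1 + k}$
$\left(\left(r{\left(-3 \right)} + R\right) \left(-423 + 21\right)\right)^{2} = \left(\left(- \frac{16}{1 - 3} + i \sqrt{229}\right) \left(-423 + 21\right)\right)^{2} = \left(\left(- \frac{16}{-2} + i \sqrt{229}\right) \left(-402\right)\right)^{2} = \left(\left(\left(-16\right) \left(- \frac{1}{2}\right) + i \sqrt{229}\right) \left(-402\right)\right)^{2} = \left(\left(8 + i \sqrt{229}\right) \left(-402\right)\right)^{2} = \left(-3216 - 402 i \sqrt{229}\right)^{2}$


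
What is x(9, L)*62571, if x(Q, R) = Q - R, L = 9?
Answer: 0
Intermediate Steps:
x(9, L)*62571 = (9 - 1*9)*62571 = (9 - 9)*62571 = 0*62571 = 0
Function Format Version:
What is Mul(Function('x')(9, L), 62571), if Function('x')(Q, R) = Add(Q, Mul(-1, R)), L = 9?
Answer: 0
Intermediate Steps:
Mul(Function('x')(9, L), 62571) = Mul(Add(9, Mul(-1, 9)), 62571) = Mul(Add(9, -9), 62571) = Mul(0, 62571) = 0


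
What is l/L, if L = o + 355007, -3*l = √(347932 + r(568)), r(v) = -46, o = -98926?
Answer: -√38654/256081 ≈ -0.00076775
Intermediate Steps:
l = -√38654 (l = -√(347932 - 46)/3 = -√38654 ≈ -196.61)
L = 256081 (L = -98926 + 355007 = 256081)
l/L = -√38654/256081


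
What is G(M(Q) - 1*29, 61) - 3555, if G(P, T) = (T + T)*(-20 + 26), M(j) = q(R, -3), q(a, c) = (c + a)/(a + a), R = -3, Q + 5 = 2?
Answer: -2823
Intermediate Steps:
Q = -3 (Q = -5 + 2 = -3)
q(a, c) = (a + c)/(2*a) (q(a, c) = (a + c)/((2*a)) = (a + c)*(1/(2*a)) = (a + c)/(2*a))
M(j) = 1 (M(j) = (½)*(-3 - 3)/(-3) = (½)*(-⅓)*(-6) = 1)
G(P, T) = 12*T (G(P, T) = (2*T)*6 = 12*T)
G(M(Q) - 1*29, 61) - 3555 = 12*61 - 3555 = 732 - 3555 = -2823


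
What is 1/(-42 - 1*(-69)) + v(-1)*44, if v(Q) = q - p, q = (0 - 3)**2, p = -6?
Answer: 17821/27 ≈ 660.04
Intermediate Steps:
q = 9 (q = (-3)**2 = 9)
v(Q) = 15 (v(Q) = 9 - 1*(-6) = 9 + 6 = 15)
1/(-42 - 1*(-69)) + v(-1)*44 = 1/(-42 - 1*(-69)) + 15*44 = 1/(-42 + 69) + 660 = 1/27 + 660 = 17821/27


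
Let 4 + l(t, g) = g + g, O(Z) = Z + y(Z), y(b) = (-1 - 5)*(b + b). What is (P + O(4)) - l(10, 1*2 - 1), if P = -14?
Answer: -56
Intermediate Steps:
y(b) = -12*b
O(Z) = -11*Z (O(Z) = Z - 12*Z = -11*Z)
l(t, g) = -4 + 2*g (l(t, g) = -4 + (g + g) = -4 + 2*g)
(P + O(4)) - l(10, 1*2 - 1) = (-14 - 11*4) - (-4 + 2*(1*2 - 1)) = (-14 - 44) - (-4 + 2*(2 - 1)) = -58 - (-4 + 2*1) = -58 - (-4 + 2) = -58 - 1*(-2) = -58 + 2 = -56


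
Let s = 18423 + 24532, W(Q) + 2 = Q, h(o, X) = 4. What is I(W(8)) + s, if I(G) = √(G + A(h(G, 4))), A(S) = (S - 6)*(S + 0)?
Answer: 42955 + I*√2 ≈ 42955.0 + 1.4142*I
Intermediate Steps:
A(S) = S*(-6 + S) (A(S) = (-6 + S)*S = S*(-6 + S))
W(Q) = -2 + Q
I(G) = √(-8 + G) (I(G) = √(G + 4*(-6 + 4)) = √(G + 4*(-2)) = √(G - 8) = √(-8 + G))
s = 42955
I(W(8)) + s = √(-8 + (-2 + 8)) + 42955 = √(-8 + 6) + 42955 = √(-2) + 42955 = I*√2 + 42955 = 42955 + I*√2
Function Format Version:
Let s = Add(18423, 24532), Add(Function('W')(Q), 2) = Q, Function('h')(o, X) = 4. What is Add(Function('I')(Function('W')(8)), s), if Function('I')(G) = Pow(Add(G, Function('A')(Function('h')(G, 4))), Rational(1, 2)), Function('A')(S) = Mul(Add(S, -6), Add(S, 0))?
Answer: Add(42955, Mul(I, Pow(2, Rational(1, 2)))) ≈ Add(42955., Mul(1.4142, I))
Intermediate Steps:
Function('A')(S) = Mul(S, Add(-6, S)) (Function('A')(S) = Mul(Add(-6, S), S) = Mul(S, Add(-6, S)))
Function('W')(Q) = Add(-2, Q)
Function('I')(G) = Pow(Add(-8, G), Rational(1, 2)) (Function('I')(G) = Pow(Add(G, Mul(4, Add(-6, 4))), Rational(1, 2)) = Pow(Add(G, Mul(4, -2)), Rational(1, 2)) = Pow(Add(G, -8), Rational(1, 2)) = Pow(Add(-8, G), Rational(1, 2)))
s = 42955
Add(Function('I')(Function('W')(8)), s) = Add(Pow(Add(-8, Add(-2, 8)), Rational(1, 2)), 42955) = Add(Pow(Add(-8, 6), Rational(1, 2)), 42955) = Add(Pow(-2, Rational(1, 2)), 42955) = Add(Mul(I, Pow(2, Rational(1, 2))), 42955) = Add(42955, Mul(I, Pow(2, Rational(1, 2))))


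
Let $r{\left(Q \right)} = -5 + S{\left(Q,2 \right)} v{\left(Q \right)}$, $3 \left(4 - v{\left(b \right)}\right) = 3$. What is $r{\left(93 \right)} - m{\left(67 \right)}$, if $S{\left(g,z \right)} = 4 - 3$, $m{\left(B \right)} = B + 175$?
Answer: $-244$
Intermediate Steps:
$m{\left(B \right)} = 175 + B$
$S{\left(g,z \right)} = 1$
$v{\left(b \right)} = 3$ ($v{\left(b \right)} = 4 - 1 = 3$)
$r{\left(Q \right)} = -2$ ($r{\left(Q \right)} = -5 + 1 \cdot 3 = -5 + 3 = -2$)
$r{\left(93 \right)} - m{\left(67 \right)} = -2 - \left(175 + 67\right) = -2 - 242 = -244$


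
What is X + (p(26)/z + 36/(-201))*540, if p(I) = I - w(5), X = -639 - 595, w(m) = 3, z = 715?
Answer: -12583166/9581 ≈ -1313.3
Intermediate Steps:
X = -1234
p(I) = -3 + I (p(I) = I - 1*3 = I - 3 = -3 + I)
X + (p(26)/z + 36/(-201))*540 = -1234 + ((-3 + 26)/715 + 36/(-201))*540 = -1234 + (23*(1/715) + 36*(-1/201))*540 = -1234 + (23/715 - 12/67)*540 = -1234 - 7039/47905*540 = -1234 - 760212/9581 = -12583166/9581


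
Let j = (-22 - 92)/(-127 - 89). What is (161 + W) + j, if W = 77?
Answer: 8587/36 ≈ 238.53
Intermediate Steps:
j = 19/36 (j = -114/(-216) = -114*(-1/216) = 19/36 ≈ 0.52778)
(161 + W) + j = (161 + 77) + 19/36 = 238 + 19/36 = 8587/36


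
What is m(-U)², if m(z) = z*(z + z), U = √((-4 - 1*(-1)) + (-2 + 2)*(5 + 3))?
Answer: 36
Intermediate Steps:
U = I*√3 (U = √((-4 + 1) + 0*8) = √(-3 + 0) = √(-3) = I*√3 ≈ 1.732*I)
m(z) = 2*z² (m(z) = z*(2*z) = 2*z²)
m(-U)² = (2*(-I*√3)²)² = (2*(-3))² = (-6)² = 36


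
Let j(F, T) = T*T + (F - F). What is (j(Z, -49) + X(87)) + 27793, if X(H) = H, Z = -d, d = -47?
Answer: 30281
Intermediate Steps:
Z = 47 (Z = -1*(-47) = 47)
j(F, T) = T² (j(F, T) = T² + 0 = T²)
(j(Z, -49) + X(87)) + 27793 = ((-49)² + 87) + 27793 = (2401 + 87) + 27793 = 2488 + 27793 = 30281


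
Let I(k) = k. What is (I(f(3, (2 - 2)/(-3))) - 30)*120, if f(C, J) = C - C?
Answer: -3600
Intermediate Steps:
f(C, J) = 0
(I(f(3, (2 - 2)/(-3))) - 30)*120 = (0 - 30)*120 = -30*120 = -3600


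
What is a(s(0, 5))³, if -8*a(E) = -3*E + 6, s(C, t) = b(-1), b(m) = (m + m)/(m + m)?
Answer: -27/512 ≈ -0.052734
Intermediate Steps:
b(m) = 1 (b(m) = (2*m)/((2*m)) = (2*m)*(1/(2*m)) = 1)
s(C, t) = 1
a(E) = -¾ + 3*E/8 (a(E) = -(-3*E + 6)/8 = -(6 - 3*E)/8 = -¾ + 3*E/8)
a(s(0, 5))³ = (-¾ + (3/8)*1)³ = (-¾ + 3/8)³ = (-3/8)³ = -27/512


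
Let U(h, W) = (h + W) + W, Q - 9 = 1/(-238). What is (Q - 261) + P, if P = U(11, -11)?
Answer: -62595/238 ≈ -263.00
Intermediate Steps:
Q = 2141/238 (Q = 9 + 1/(-238) = 9 - 1/238 = 2141/238 ≈ 8.9958)
U(h, W) = h + 2*W (U(h, W) = (W + h) + W = h + 2*W)
P = -11 (P = 11 + 2*(-11) = 11 - 22 = -11)
(Q - 261) + P = (2141/238 - 261) - 11 = -59977/238 - 11 = -62595/238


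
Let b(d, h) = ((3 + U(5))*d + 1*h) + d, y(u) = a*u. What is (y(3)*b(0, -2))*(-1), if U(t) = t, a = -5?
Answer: -30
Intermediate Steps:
y(u) = -5*u
b(d, h) = h + 9*d (b(d, h) = ((3 + 5)*d + 1*h) + d = (8*d + h) + d = (h + 8*d) + d = h + 9*d)
(y(3)*b(0, -2))*(-1) = ((-5*3)*(-2 + 9*0))*(-1) = -15*(-2 + 0)*(-1) = -15*(-2)*(-1) = 30*(-1) = -30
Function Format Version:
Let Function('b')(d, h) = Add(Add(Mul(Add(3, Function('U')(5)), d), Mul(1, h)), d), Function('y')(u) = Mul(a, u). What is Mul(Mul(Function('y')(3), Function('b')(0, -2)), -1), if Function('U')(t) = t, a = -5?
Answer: -30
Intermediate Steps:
Function('y')(u) = Mul(-5, u)
Function('b')(d, h) = Add(h, Mul(9, d)) (Function('b')(d, h) = Add(Add(Mul(Add(3, 5), d), Mul(1, h)), d) = Add(Add(Mul(8, d), h), d) = Add(Add(h, Mul(8, d)), d) = Add(h, Mul(9, d)))
Mul(Mul(Function('y')(3), Function('b')(0, -2)), -1) = Mul(Mul(Mul(-5, 3), Add(-2, Mul(9, 0))), -1) = Mul(Mul(-15, Add(-2, 0)), -1) = Mul(Mul(-15, -2), -1) = Mul(30, -1) = -30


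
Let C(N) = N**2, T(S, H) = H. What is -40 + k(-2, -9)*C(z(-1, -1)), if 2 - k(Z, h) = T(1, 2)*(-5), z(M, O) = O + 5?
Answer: 152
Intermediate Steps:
z(M, O) = 5 + O
k(Z, h) = 12 (k(Z, h) = 2 - 2*(-5) = 2 - 1*(-10) = 2 + 10 = 12)
-40 + k(-2, -9)*C(z(-1, -1)) = -40 + 12*(5 - 1)**2 = -40 + 12*4**2 = -40 + 12*16 = -40 + 192 = 152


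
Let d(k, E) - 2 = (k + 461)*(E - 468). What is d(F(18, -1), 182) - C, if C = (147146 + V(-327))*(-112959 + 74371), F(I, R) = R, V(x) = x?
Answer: 5665320014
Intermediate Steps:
d(k, E) = 2 + (-468 + E)*(461 + k) (d(k, E) = 2 + (k + 461)*(E - 468) = 2 + (461 + k)*(-468 + E) = 2 + (-468 + E)*(461 + k))
C = -5665451572 (C = (147146 - 327)*(-112959 + 74371) = 146819*(-38588) = -5665451572)
d(F(18, -1), 182) - C = (-215746 - 468*(-1) + 461*182 + 182*(-1)) - 1*(-5665451572) = (-215746 + 468 + 83902 - 182) + 5665451572 = -131558 + 5665451572 = 5665320014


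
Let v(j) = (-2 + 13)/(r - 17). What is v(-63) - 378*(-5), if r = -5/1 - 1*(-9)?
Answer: 24559/13 ≈ 1889.2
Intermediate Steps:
r = 4 (r = -5*1 + 9 = -5 + 9 = 4)
v(j) = -11/13 (v(j) = (-2 + 13)/(4 - 17) = 11/(-13) = 11*(-1/13) = -11/13)
v(-63) - 378*(-5) = -11/13 - 378*(-5) = -11/13 - 1*(-1890) = -11/13 + 1890 = 24559/13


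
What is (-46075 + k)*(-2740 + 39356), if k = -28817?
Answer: -2742245472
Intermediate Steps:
(-46075 + k)*(-2740 + 39356) = (-46075 - 28817)*(-2740 + 39356) = -74892*36616 = -2742245472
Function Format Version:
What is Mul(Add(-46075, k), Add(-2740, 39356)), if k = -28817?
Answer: -2742245472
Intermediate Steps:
Mul(Add(-46075, k), Add(-2740, 39356)) = Mul(Add(-46075, -28817), Add(-2740, 39356)) = Mul(-74892, 36616) = -2742245472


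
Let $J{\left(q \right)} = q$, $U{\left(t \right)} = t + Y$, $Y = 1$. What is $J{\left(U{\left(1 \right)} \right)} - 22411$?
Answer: $-22409$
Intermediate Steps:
$U{\left(t \right)} = 1 + t$ ($U{\left(t \right)} = t + 1 = 1 + t$)
$J{\left(U{\left(1 \right)} \right)} - 22411 = \left(1 + 1\right) - 22411 = 2 - 22411 = -22409$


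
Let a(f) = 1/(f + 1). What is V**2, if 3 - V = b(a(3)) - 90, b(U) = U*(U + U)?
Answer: 552049/64 ≈ 8625.8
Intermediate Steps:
a(f) = 1/(1 + f)
b(U) = 2*U**2 (b(U) = U*(2*U) = 2*U**2)
V = 743/8 (V = 3 - (2*(1/(1 + 3))**2 - 90) = 3 - (2*(1/4)**2 - 90) = 3 - (2*(1/16) - 90) = 3 - (1/8 - 90) = 3 - 1*(-719/8) = 3 + 719/8 = 743/8 ≈ 92.875)
V**2 = (743/8)**2 = 552049/64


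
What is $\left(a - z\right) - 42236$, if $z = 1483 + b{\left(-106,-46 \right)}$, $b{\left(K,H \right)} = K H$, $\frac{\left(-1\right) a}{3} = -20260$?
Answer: $12185$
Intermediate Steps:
$a = 60780$ ($a = \left(-3\right) \left(-20260\right) = 60780$)
$b{\left(K,H \right)} = H K$
$z = 6359$ ($z = 1483 - -4876 = 1483 + 4876 = 6359$)
$\left(a - z\right) - 42236 = \left(60780 - 6359\right) - 42236 = 54421 - 42236 = 12185$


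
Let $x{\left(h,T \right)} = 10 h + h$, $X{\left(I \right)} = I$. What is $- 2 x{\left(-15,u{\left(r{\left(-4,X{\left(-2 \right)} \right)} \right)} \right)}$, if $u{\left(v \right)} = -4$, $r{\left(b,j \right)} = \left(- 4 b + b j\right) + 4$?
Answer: $330$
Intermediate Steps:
$r{\left(b,j \right)} = 4 - 4 b + b j$
$x{\left(h,T \right)} = 11 h$
$- 2 x{\left(-15,u{\left(r{\left(-4,X{\left(-2 \right)} \right)} \right)} \right)} = - 2 \cdot 11 \left(-15\right) = \left(-2\right) \left(-165\right) = 330$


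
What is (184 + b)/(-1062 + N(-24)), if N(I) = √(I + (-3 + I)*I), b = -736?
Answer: 48852/93935 + 184*√39/93935 ≈ 0.53229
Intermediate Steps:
N(I) = √(I + I*(-3 + I))
(184 + b)/(-1062 + N(-24)) = (184 - 736)/(-1062 + √(-24*(-2 - 24))) = -552/(-1062 + √(-24*(-26))) = -552/(-1062 + √624) = -552/(-1062 + 4*√39)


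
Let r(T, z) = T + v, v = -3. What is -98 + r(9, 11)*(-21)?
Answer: -224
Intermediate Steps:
r(T, z) = -3 + T (r(T, z) = T - 3 = -3 + T)
-98 + r(9, 11)*(-21) = -98 + (-3 + 9)*(-21) = -98 + 6*(-21) = -98 - 126 = -224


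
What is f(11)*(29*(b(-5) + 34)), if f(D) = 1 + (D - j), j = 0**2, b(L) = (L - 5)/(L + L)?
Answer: 12180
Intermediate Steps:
b(L) = (-5 + L)/(2*L) (b(L) = (-5 + L)/((2*L)) = (-5 + L)*(1/(2*L)) = (-5 + L)/(2*L))
j = 0
f(D) = 1 + D (f(D) = 1 + (D - 1*0) = 1 + (D + 0) = 1 + D)
f(11)*(29*(b(-5) + 34)) = (1 + 11)*(29*((1/2)*(-5 - 5)/(-5) + 34)) = 12*(29*((1/2)*(-1/5)*(-10) + 34)) = 12*(29*(1 + 34)) = 12*(29*35) = 12*1015 = 12180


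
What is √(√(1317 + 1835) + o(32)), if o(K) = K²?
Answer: 2*√(256 + √197) ≈ 32.866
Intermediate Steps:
√(√(1317 + 1835) + o(32)) = √(√(1317 + 1835) + 32²) = √(√3152 + 1024) = √(4*√197 + 1024) = √(1024 + 4*√197)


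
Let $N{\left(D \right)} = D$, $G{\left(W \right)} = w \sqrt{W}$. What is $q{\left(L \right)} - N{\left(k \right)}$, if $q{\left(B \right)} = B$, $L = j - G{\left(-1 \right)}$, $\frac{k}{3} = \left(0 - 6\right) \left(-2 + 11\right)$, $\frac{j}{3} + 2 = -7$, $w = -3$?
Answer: $135 + 3 i \approx 135.0 + 3.0 i$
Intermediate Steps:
$j = -27$ ($j = -6 + 3 \left(-7\right) = -6 - 21 = -27$)
$G{\left(W \right)} = - 3 \sqrt{W}$
$k = -162$ ($k = 3 \left(0 - 6\right) \left(-2 + 11\right) = 3 \left(\left(-6\right) 9\right) = 3 \left(-54\right) = -162$)
$L = -27 + 3 i$ ($L = -27 - - 3 \sqrt{-1} = -27 - - 3 i = -27 + 3 i \approx -27.0 + 3.0 i$)
$q{\left(L \right)} - N{\left(k \right)} = \left(-27 + 3 i\right) - -162 = \left(-27 + 3 i\right) + 162 = 135 + 3 i$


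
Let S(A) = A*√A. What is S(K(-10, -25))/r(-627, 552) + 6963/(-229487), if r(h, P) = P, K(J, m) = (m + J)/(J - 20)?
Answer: -6963/229487 + 7*√42/19872 ≈ -0.028059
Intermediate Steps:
K(J, m) = (J + m)/(-20 + J)
S(A) = A^(3/2)
S(K(-10, -25))/r(-627, 552) + 6963/(-229487) = ((-10 - 25)/(-20 - 10))^(3/2)/552 + 6963/(-229487) = (-35/(-30))^(3/2)*(1/552) + 6963*(-1/229487) = (-1/30*(-35))^(3/2)*(1/552) - 6963/229487 = (7/6)^(3/2)*(1/552) - 6963/229487 = (7*√42/36)*(1/552) - 6963/229487 = 7*√42/19872 - 6963/229487 = -6963/229487 + 7*√42/19872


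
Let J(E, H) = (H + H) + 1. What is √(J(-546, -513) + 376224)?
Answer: √375199 ≈ 612.54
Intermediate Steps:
J(E, H) = 1 + 2*H (J(E, H) = 2*H + 1 = 1 + 2*H)
√(J(-546, -513) + 376224) = √((1 + 2*(-513)) + 376224) = √((1 - 1026) + 376224) = √(-1025 + 376224) = √375199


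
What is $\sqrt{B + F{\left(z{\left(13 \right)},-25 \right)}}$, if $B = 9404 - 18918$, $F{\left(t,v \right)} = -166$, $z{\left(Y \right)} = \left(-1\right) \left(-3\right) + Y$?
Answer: $44 i \sqrt{5} \approx 98.387 i$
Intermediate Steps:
$z{\left(Y \right)} = 3 + Y$
$B = -9514$ ($B = 9404 - 18918 = -9514$)
$\sqrt{B + F{\left(z{\left(13 \right)},-25 \right)}} = \sqrt{-9514 - 166} = \sqrt{-9680} = 44 i \sqrt{5}$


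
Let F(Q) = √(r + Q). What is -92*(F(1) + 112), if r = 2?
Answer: -10304 - 92*√3 ≈ -10463.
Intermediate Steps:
F(Q) = √(2 + Q)
-92*(F(1) + 112) = -92*(√(2 + 1) + 112) = -92*(√3 + 112) = -92*(112 + √3) = -10304 - 92*√3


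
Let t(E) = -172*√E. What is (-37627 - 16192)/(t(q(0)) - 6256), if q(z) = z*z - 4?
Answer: 21043229/2453492 - 2314217*I/4906984 ≈ 8.5768 - 0.47162*I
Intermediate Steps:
q(z) = -4 + z² (q(z) = z² - 4 = -4 + z²)
(-37627 - 16192)/(t(q(0)) - 6256) = (-37627 - 16192)/(-172*√(-4 + 0²) - 6256) = -53819/(-172*√(-4 + 0) - 6256) = -53819/(-344*I - 6256) = -53819*(-6256 + 344*I)/39255872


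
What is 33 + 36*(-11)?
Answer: -363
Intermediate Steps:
33 + 36*(-11) = 33 - 396 = -363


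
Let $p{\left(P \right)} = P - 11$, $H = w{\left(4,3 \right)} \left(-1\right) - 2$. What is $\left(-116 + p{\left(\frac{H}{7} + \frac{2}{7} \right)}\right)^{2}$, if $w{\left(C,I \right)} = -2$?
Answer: $\frac{786769}{49} \approx 16057.0$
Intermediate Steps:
$H = 0$ ($H = \left(-2\right) \left(-1\right) - 2 = 2 - 2 = 0$)
$p{\left(P \right)} = -11 + P$
$\left(-116 + p{\left(\frac{H}{7} + \frac{2}{7} \right)}\right)^{2} = \left(-116 + \left(-11 + \left(\frac{0}{7} + \frac{2}{7}\right)\right)\right)^{2} = \left(-116 + \left(-11 + \left(0 \cdot \frac{1}{7} + 2 \cdot \frac{1}{7}\right)\right)\right)^{2} = \left(-116 + \left(-11 + \left(0 + \frac{2}{7}\right)\right)\right)^{2} = \left(-116 + \left(-11 + \frac{2}{7}\right)\right)^{2} = \left(-116 - \frac{75}{7}\right)^{2} = \left(- \frac{887}{7}\right)^{2} = \frac{786769}{49}$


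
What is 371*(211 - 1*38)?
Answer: 64183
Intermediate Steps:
371*(211 - 1*38) = 371*(211 - 38) = 371*173 = 64183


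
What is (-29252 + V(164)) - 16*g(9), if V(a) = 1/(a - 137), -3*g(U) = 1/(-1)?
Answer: -789947/27 ≈ -29257.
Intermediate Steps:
g(U) = ⅓ (g(U) = -⅓/(-1) = -⅓*(-1) = ⅓)
V(a) = 1/(-137 + a)
(-29252 + V(164)) - 16*g(9) = (-29252 + 1/(-137 + 164)) - 16*⅓ = (-29252 + 1/27) - 16/3 = -789803/27 - 16/3 = -789947/27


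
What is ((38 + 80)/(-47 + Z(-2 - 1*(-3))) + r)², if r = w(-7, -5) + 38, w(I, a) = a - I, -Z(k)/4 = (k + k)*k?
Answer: 4334724/3025 ≈ 1433.0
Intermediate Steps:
Z(k) = -8*k² (Z(k) = -4*(k + k)*k = -4*2*k*k = -8*k²)
r = 40 (r = (-5 - 1*(-7)) + 38 = (-5 + 7) + 38 = 2 + 38 = 40)
((38 + 80)/(-47 + Z(-2 - 1*(-3))) + r)² = ((38 + 80)/(-47 - 8*(-2 - 1*(-3))²) + 40)² = (118/(-47 - 8*(-2 + 3)²) + 40)² = (118/(-47 - 8*1²) + 40)² = (118/(-47 - 8*1) + 40)² = (118/(-47 - 8) + 40)² = (118/(-55) + 40)² = (118*(-1/55) + 40)² = (-118/55 + 40)² = (2082/55)² = 4334724/3025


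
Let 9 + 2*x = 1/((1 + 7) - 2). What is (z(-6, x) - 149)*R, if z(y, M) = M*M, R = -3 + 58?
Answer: -1025585/144 ≈ -7122.1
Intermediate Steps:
x = -53/12 (x = -9/2 + 1/(2*((1 + 7) - 2)) = -9/2 + 1/(2*(8 - 2)) = -9/2 + (½)/6 = -9/2 + (½)*(⅙) = -9/2 + 1/12 = -53/12 ≈ -4.4167)
R = 55
z(y, M) = M²
(z(-6, x) - 149)*R = ((-53/12)² - 149)*55 = (2809/144 - 149)*55 = -18647/144*55 = -1025585/144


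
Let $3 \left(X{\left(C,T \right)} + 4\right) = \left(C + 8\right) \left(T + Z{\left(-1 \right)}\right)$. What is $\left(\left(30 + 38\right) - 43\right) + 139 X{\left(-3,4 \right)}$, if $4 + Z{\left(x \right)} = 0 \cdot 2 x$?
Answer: $-531$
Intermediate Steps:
$Z{\left(x \right)} = -4$ ($Z{\left(x \right)} = -4 + 0 \cdot 2 x = -4 + 0 x = -4 + 0 = -4$)
$X{\left(C,T \right)} = -4 + \frac{\left(-4 + T\right) \left(8 + C\right)}{3}$ ($X{\left(C,T \right)} = -4 + \frac{\left(C + 8\right) \left(T - 4\right)}{3} = -4 + \frac{\left(8 + C\right) \left(-4 + T\right)}{3} = -4 + \frac{\left(-4 + T\right) \left(8 + C\right)}{3}$)
$\left(\left(30 + 38\right) - 43\right) + 139 X{\left(-3,4 \right)} = \left(\left(30 + 38\right) - 43\right) + 139 \left(- \frac{44}{3} - -4 + \frac{8}{3} \cdot 4 + \frac{1}{3} \left(-3\right) 4\right) = \left(68 - 43\right) + 139 \left(- \frac{44}{3} + 4 + \frac{32}{3} - 4\right) = 25 + 139 \left(-4\right) = 25 - 556 = -531$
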